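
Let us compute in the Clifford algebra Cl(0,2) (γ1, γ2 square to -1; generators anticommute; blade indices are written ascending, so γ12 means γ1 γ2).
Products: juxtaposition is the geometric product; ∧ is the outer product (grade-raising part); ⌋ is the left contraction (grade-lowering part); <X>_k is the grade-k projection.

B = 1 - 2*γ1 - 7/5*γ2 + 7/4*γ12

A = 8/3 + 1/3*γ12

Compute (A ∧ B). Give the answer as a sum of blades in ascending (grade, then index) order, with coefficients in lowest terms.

step 1: 8/3 - 16/3*γ1 - 56/15*γ2 + 5*γ12
Answer: 8/3 - 16/3*γ1 - 56/15*γ2 + 5*γ12


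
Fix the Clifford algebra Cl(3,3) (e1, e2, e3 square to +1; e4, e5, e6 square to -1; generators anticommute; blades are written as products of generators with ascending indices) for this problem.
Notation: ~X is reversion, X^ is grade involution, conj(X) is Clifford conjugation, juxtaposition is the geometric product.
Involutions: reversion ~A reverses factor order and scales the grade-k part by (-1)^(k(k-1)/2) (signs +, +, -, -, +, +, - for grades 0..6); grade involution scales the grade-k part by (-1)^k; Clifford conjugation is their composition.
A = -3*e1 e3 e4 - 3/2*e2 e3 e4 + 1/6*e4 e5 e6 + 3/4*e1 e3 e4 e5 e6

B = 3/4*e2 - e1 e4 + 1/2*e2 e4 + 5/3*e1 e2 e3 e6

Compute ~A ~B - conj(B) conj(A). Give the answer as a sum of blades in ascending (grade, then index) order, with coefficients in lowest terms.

first term: -9/4*e3 + 9/8*e3 e4 + 3*e1 e2 e3 + 5/2*e1 e4 e6 - 1/6*e1 e5 e6 + 5/4*e2 e4 e5 - 5*e2 e4 e6 + 1/12*e2 e5 e6 - 3/4*e3 e5 e6 + 9/4*e1 e2 e3 e4 + 1/8*e2 e4 e5 e6 - 5/18*e1 e2 e3 e4 e5 + 3/8*e1 e2 e3 e5 e6 + 9/16*e1 e2 e3 e4 e5 e6
second term: 9/4*e3 + 9/8*e3 e4 + 3*e1 e2 e3 - 5/2*e1 e4 e6 - 1/6*e1 e5 e6 + 5/4*e2 e4 e5 + 5*e2 e4 e6 + 1/12*e2 e5 e6 + 3/4*e3 e5 e6 - 9/4*e1 e2 e3 e4 - 1/8*e2 e4 e5 e6 - 5/18*e1 e2 e3 e4 e5 + 3/8*e1 e2 e3 e5 e6 - 9/16*e1 e2 e3 e4 e5 e6
Answer: -9/2*e3 + 5*e1 e4 e6 - 10*e2 e4 e6 - 3/2*e3 e5 e6 + 9/2*e1 e2 e3 e4 + 1/4*e2 e4 e5 e6 + 9/8*e1 e2 e3 e4 e5 e6


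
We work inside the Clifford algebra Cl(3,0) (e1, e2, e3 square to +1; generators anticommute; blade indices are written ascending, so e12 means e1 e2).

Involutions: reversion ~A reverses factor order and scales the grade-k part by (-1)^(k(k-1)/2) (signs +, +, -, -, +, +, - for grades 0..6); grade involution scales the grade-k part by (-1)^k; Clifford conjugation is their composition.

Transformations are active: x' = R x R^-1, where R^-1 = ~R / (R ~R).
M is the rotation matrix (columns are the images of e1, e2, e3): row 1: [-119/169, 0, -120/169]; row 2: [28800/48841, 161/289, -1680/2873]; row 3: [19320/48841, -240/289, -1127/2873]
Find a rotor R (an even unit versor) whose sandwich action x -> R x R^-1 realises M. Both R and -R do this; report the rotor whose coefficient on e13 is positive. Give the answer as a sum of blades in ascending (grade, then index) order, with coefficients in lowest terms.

Method: write R = a + b12*e12 + b13*e13 + b23*e23 with a^2 + b12^2 + b13^2 + b23^2 = 1 (so R^-1 = ~R). Expanding the columns R e_j ~R gives tr M = 4a^2 - 1 and, from the antisymmetric part, M21 - M12 = -4a*b12, M13 - M31 = 4a*b13, M32 - M23 = -4a*b23.
Here tr M = -26341/48841, so a^2 = (1 + tr M)/4 = 5625/48841 and a = ±75/221. Taking a = 75/221: M21 - M12 = 28800/48841, M13 - M31 = -54000/48841, M32 - M23 = -12000/48841, giving b12 = -96/221, b13 = -180/221, b23 = 40/221, i.e. R = 75/221 - 96/221*e12 - 180/221*e13 + 40/221*e23.
Its e13 coefficient is negative, so report the other preimage -R.
Answer: -75/221 + 96/221*e12 + 180/221*e13 - 40/221*e23. Uniqueness: Spin(3) -> SO(3) maps R and -R to the same rotation of trace -26341/48841; fixing the sign of the e13 coefficient removes the ambiguity.


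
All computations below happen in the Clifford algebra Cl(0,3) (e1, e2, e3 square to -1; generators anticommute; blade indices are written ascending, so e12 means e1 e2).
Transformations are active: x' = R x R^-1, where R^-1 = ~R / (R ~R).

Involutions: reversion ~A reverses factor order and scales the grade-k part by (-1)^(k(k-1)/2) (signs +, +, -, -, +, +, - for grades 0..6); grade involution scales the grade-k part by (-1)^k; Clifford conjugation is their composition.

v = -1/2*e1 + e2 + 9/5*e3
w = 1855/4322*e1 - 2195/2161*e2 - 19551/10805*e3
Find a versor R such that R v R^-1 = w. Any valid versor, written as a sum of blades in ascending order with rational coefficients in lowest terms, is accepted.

Since q(v) = q(w) = -449/100, the sum R = v + w = -153/2161*e1 - 34/2161*e2 - 102/10805*e3 does the job whenever invertible.
Answer: -153/2161*e1 - 34/2161*e2 - 102/10805*e3


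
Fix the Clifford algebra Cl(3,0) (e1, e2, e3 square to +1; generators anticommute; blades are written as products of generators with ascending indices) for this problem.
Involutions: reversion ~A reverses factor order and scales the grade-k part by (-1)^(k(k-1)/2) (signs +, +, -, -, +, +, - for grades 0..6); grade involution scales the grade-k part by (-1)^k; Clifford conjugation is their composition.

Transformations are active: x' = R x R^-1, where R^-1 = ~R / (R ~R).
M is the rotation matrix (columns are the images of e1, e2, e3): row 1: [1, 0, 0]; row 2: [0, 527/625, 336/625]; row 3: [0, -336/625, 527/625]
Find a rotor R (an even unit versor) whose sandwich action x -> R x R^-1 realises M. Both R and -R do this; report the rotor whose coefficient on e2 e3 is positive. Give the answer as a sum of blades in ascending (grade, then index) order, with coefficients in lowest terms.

Method: write R = a + b12*e1 e2 + b13*e1 e3 + b23*e2 e3 with a^2 + b12^2 + b13^2 + b23^2 = 1 (so R^-1 = ~R). Expanding the columns R e_j ~R gives tr M = 4a^2 - 1 and, from the antisymmetric part, M21 - M12 = -4a*b12, M13 - M31 = 4a*b13, M32 - M23 = -4a*b23.
Here tr M = 1679/625, so a^2 = (1 + tr M)/4 = 576/625 and a = ±24/25. Taking a = 24/25: M21 - M12 = 0, M13 - M31 = 0, M32 - M23 = -672/625, giving b12 = 0, b13 = 0, b23 = 7/25, i.e. R = 24/25 + 7/25*e2 e3.
Its e2 e3 coefficient is already positive.
Answer: 24/25 + 7/25*e2 e3. Sheet selection: the two-to-one cover makes ±R indistinguishable at the matrix level (trace 1679/625), so uniqueness comes from the required sign on e2 e3.


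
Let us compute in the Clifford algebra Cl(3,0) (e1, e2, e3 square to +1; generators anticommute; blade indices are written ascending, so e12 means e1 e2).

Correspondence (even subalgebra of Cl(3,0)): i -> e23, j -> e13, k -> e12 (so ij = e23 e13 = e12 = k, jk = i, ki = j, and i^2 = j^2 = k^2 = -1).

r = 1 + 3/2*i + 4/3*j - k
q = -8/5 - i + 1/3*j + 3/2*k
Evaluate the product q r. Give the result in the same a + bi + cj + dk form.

In blades: q = -8/5 + 3/2*e12 + 1/3*e13 - e23, r = 1 - e12 + 4/3*e13 + 3/2*e23.
Distribute q over r term by term (generator squares from the signature, products reordered to ascending indices): (-8/5)*r = -8/5 + 8/5*e12 - 32/15*e13 - 12/5*e23; (3/2*e12)*r = 3/2 + 3/2*e12 + 9/4*e13 - 2*e23; (1/3*e13)*r = -4/9 - 1/2*e12 + 1/3*e13 - 1/3*e23; (-e23)*r = 3/2 - 4/3*e12 - e13 - e23.
Sum: 43/45 + 19/15*e12 - 11/20*e13 - 86/15*e23; translating back through the correspondence:
Answer: 43/45 - 86/15*i - 11/20*j + 19/15*k


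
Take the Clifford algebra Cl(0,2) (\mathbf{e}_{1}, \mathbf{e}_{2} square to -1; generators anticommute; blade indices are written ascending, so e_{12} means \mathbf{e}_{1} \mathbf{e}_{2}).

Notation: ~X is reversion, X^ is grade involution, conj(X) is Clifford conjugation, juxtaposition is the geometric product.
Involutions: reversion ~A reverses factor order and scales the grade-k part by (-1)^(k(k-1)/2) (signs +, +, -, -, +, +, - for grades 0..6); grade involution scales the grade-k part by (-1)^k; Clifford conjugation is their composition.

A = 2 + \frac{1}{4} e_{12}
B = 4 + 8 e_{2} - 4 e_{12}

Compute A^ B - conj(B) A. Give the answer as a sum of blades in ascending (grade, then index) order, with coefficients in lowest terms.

first term: 9 - 2 e_{1} + 16 e_{2} - 7 e_{12}
second term: 7 - 2 e_{1} - 16 e_{2} + 9 e_{12}
Answer: 2 + 32 e_{2} - 16 e_{12}


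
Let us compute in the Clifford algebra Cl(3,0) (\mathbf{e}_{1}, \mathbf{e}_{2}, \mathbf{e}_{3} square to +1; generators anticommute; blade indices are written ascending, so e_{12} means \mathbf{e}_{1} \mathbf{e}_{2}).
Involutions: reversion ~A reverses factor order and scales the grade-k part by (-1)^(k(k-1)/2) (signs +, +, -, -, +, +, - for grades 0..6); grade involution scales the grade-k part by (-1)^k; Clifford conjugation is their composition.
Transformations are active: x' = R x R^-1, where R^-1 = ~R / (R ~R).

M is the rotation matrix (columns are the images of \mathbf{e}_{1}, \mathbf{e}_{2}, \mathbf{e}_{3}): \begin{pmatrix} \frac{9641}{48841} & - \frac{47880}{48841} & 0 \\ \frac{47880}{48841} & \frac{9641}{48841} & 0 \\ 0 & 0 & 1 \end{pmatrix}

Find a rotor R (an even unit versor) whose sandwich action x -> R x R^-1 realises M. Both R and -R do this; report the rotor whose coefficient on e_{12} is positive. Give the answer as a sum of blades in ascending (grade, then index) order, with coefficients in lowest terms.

Method: write R = a + b12*e_{12} + b13*e_{13} + b23*e_{23} with a^2 + b12^2 + b13^2 + b23^2 = 1 (so R^-1 = ~R). Expanding the columns R e_j ~R gives tr M = 4a^2 - 1 and, from the antisymmetric part, M21 - M12 = -4a*b12, M13 - M31 = 4a*b13, M32 - M23 = -4a*b23.
Here tr M = \frac{68123}{48841}, so a^2 = (1 + tr M)/4 = \frac{29241}{48841} and a = ±\frac{171}{221}. Taking a = \frac{171}{221}: M21 - M12 = \frac{95760}{48841}, M13 - M31 = 0, M32 - M23 = 0, giving b12 = -\frac{140}{221}, b13 = 0, b23 = 0, i.e. R = \frac{171}{221} - \frac{140}{221} e_{12}.
Its e_{12} coefficient is negative, so report the other preimage -R.
Answer: -\frac{171}{221} + \frac{140}{221} e_{12}. Sheet selection: the two-to-one cover makes ±R indistinguishable at the matrix level (trace \frac{68123}{48841}), so uniqueness comes from the required sign on e_{12}.


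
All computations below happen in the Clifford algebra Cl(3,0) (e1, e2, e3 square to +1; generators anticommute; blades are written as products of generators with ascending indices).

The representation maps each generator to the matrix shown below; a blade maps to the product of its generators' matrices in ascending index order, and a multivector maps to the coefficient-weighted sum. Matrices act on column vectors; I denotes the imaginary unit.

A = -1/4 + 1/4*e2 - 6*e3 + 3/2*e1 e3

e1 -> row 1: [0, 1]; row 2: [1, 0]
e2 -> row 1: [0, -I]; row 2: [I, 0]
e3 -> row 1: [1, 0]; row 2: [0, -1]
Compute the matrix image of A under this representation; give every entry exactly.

Bivector images (products of the table entries): rho(e1 e3) = rho(e1)rho(e3) = row 1: [0, -1]; row 2: [1, 0].
M = (-1/4)*1 + (1/4)*rho(e2) + (-6)*rho(e3) + (3/2)*rho(e1 e3), summed entrywise (1 is the identity matrix):
Answer: row 1: [-25/4, -3/2 - I/4]; row 2: [3/2 + I/4, 23/4]


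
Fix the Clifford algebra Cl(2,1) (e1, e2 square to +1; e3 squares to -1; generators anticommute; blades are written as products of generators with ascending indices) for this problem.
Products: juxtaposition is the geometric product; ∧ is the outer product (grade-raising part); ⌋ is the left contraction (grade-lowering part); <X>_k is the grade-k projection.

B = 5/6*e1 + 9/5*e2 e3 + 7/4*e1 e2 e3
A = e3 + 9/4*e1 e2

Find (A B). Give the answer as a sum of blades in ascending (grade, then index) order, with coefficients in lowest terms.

step 1: -3/40*e2 - 63/16*e3 - 7/4*e1 e2 + 193/60*e1 e3
Answer: -3/40*e2 - 63/16*e3 - 7/4*e1 e2 + 193/60*e1 e3


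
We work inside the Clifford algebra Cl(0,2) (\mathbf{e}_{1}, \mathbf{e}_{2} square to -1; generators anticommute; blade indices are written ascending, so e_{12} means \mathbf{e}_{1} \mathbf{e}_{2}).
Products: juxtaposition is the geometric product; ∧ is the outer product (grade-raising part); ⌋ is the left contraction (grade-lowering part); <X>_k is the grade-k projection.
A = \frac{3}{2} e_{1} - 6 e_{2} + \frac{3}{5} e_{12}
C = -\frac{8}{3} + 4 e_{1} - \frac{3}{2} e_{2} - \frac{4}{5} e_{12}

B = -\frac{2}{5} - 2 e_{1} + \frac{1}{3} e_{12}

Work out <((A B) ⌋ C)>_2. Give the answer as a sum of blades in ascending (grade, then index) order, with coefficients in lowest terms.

step 1: \frac{14}{5} - \frac{13}{5} e_{1} + \frac{7}{10} e_{2} - \frac{306}{25} e_{12}
step 2: -\frac{8713}{1500} + \frac{266}{25} e_{1} - \frac{157}{25} e_{2} - \frac{56}{25} e_{12}
step 3: -\frac{56}{25} e_{12}
Answer: -\frac{56}{25} e_{12}


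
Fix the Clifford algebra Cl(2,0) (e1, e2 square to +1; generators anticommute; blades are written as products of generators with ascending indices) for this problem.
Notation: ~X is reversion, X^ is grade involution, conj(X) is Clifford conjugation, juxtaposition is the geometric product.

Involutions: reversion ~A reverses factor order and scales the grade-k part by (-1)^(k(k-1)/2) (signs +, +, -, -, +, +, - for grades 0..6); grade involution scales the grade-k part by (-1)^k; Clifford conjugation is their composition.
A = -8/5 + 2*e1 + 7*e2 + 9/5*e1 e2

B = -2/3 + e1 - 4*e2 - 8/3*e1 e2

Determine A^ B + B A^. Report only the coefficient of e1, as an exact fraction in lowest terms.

first term: 478/15 - 392/15*e1 + 73/5*e2 + 271/15*e1 e2
second term: 478/15 + 128/5*e1 + 113/15*e2 - 179/15*e1 e2
Answer: -8/15


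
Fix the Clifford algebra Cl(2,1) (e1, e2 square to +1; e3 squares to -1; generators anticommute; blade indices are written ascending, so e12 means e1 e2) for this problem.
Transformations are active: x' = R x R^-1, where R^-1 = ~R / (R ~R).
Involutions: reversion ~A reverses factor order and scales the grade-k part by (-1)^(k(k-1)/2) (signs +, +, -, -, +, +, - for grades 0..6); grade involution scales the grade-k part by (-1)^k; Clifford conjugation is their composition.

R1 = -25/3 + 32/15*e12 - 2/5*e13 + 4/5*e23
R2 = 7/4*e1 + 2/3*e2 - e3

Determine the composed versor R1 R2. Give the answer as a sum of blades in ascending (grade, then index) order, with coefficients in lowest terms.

Distribute over the terms of R2 (each basis-blade product reordered to ascending indices, repeated generators contracted through their squares):
R1 (7/4*e1) = -175/12*e1 - 56/15*e2 + 7/10*e3 + 7/5*e123
R1 (2/3*e2) = 64/45*e1 - 50/9*e2 - 8/15*e3 + 4/15*e123
R1 (-e3) = -2/5*e1 + 4/5*e2 + 25/3*e3 - 32/15*e123
Summing the partial products and collecting blades:
Answer: -2441/180*e1 - 382/45*e2 + 17/2*e3 - 7/15*e123


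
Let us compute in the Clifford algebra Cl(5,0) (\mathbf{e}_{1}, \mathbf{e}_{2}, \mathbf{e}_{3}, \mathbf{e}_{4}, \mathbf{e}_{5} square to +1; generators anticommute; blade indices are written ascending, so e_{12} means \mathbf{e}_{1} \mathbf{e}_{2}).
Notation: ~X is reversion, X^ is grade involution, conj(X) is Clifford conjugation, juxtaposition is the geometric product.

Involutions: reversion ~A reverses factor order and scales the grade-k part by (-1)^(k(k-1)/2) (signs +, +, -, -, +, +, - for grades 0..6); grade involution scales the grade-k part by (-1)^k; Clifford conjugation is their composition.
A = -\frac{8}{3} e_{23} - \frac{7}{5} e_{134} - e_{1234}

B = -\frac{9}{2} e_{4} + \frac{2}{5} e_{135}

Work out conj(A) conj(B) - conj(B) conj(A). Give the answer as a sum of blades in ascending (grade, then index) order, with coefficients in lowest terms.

first term: -\frac{63}{10} e_{13} + \frac{14}{25} e_{45} - \frac{9}{2} e_{123} + \frac{16}{15} e_{125} + 12 e_{234} - \frac{2}{5} e_{245}
second term: -\frac{63}{10} e_{13} - \frac{14}{25} e_{45} + \frac{9}{2} e_{123} - \frac{16}{15} e_{125} + 12 e_{234} - \frac{2}{5} e_{245}
Answer: \frac{28}{25} e_{45} - 9 e_{123} + \frac{32}{15} e_{125}


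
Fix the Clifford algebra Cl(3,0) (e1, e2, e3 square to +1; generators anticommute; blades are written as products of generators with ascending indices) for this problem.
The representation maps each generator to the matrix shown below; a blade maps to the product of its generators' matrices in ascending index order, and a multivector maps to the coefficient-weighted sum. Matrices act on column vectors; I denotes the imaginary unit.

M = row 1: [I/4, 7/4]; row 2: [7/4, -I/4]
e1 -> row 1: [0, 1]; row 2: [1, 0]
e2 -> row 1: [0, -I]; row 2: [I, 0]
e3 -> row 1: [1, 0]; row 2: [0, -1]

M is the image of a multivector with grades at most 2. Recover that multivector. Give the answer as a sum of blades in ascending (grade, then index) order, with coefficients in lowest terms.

Method: 1, rho(e1), rho(e2), rho(e3) form a trace-orthogonal basis of the 2x2 complex matrices (tr(X Y) = 2 if X = Y, else 0), so M = m0*1 + m1*rho(e1) + m2*rho(e2) + m3*rho(e3) with m0 = tr(M)/2 = 0, m1 = tr(M rho(e1))/2 = 7/4, m2 = tr(M rho(e2))/2 = 0, m3 = tr(M rho(e3))/2 = I/4.
Multiplying table entries, the bivector images are rho(e1 e2) = I*rho(e3), rho(e1 e3) = -I*rho(e2), rho(e2 e3) = I*rho(e1); with real blade coefficients the real parts of m0..m3 are the coefficients of 1, e1, e2, e3 and the imaginary parts give the bivectors (e2 e3: Im m1, e1 e3: -Im m2, e1 e2: Im m3).
Answer: 7/4*e1 + 1/4*e1 e2


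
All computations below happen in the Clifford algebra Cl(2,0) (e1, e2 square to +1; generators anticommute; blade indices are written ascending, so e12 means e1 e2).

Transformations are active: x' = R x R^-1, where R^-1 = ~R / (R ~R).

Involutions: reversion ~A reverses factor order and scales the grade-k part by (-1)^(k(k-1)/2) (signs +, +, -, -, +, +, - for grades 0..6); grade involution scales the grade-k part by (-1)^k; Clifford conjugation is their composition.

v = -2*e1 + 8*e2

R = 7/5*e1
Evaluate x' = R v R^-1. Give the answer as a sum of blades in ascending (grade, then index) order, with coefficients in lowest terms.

~R = 7/5*e1, and R ~R = 49/25, so R^-1 = ~R / (49/25).
R v = -14/5 + 56/5*e12
Answer: -2*e1 - 8*e2


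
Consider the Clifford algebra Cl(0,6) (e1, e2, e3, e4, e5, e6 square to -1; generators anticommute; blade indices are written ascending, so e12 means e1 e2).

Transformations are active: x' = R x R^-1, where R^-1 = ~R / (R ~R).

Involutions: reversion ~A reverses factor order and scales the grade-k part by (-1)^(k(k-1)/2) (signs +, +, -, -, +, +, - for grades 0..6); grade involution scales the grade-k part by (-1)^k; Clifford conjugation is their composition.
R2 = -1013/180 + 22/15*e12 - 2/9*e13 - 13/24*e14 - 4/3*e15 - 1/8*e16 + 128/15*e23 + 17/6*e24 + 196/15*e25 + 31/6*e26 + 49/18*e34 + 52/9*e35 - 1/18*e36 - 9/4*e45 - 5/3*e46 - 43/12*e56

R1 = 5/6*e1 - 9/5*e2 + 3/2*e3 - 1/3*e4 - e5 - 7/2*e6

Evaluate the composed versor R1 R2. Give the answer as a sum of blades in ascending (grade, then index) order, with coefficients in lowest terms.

Distribute over the terms of R1 (each basis-blade product reordered to ascending indices, repeated generators contracted through their squares):
(5/6*e1) R2 = -1013/216*e1 - 11/9*e2 + 5/27*e3 + 65/144*e4 + 10/9*e5 + 5/48*e6 + 64/9*e123 + 85/36*e124 + 98/9*e125 + 155/36*e126 + 245/108*e134 + 130/27*e135 - 5/108*e136 - 15/8*e145 - 25/18*e146 - 215/72*e156
(-9/5*e2) R2 = -66/25*e1 + 1013/100*e2 + 384/25*e3 + 51/10*e4 + 588/25*e5 + 93/10*e6 - 2/5*e123 - 39/40*e124 - 12/5*e125 - 9/40*e126 - 49/10*e234 - 52/5*e235 + 1/10*e236 + 81/20*e245 + 3*e246 + 129/20*e256
(3/2*e3) R2 = -1/3*e1 + 64/5*e2 - 1013/120*e3 - 49/12*e4 - 26/3*e5 + 1/12*e6 + 11/5*e123 + 13/16*e134 + 2*e135 + 3/16*e136 - 17/4*e234 - 98/5*e235 - 31/4*e236 - 27/8*e345 - 5/2*e346 - 43/8*e356
(-1/3*e4) R2 = 13/72*e1 - 17/18*e2 - 49/54*e3 + 1013/540*e4 - 3/4*e5 - 5/9*e6 - 22/45*e124 + 2/27*e134 - 4/9*e145 - 1/24*e146 - 128/45*e234 + 196/45*e245 + 31/18*e246 + 52/27*e345 - 1/54*e346 + 43/36*e456
(-e5) R2 = 4/3*e1 - 196/15*e2 - 52/9*e3 + 9/4*e4 + 1013/180*e5 - 43/12*e6 - 22/15*e125 + 2/9*e135 + 13/24*e145 - 1/8*e156 - 128/15*e235 - 17/6*e245 + 31/6*e256 - 49/18*e345 - 1/18*e356 - 5/3*e456
(-7/2*e6) R2 = 7/16*e1 - 217/12*e2 + 7/36*e3 + 35/6*e4 + 301/24*e5 + 7091/360*e6 - 77/15*e126 + 7/9*e136 + 91/48*e146 + 14/3*e156 - 448/15*e236 - 119/12*e246 - 686/15*e256 - 343/36*e346 - 182/9*e356 + 63/8*e456
Summing the partial products and collecting blades:
Answer: -61687/10800*e1 - 779/75*e2 + 1103/1800*e3 + 24683/2160*e4 + 60091/1800*e5 + 6011/240*e6 + 401/45*e123 + 323/360*e124 + 316/45*e125 - 379/360*e126 + 1363/432*e134 + 190/27*e135 + 397/432*e136 - 16/9*e145 + 67/144*e146 + 14/9*e156 - 2159/180*e234 - 578/15*e235 - 2251/60*e236 + 1003/180*e245 - 187/36*e246 - 2047/60*e256 - 901/216*e345 - 1301/108*e346 - 1847/72*e356 + 533/72*e456


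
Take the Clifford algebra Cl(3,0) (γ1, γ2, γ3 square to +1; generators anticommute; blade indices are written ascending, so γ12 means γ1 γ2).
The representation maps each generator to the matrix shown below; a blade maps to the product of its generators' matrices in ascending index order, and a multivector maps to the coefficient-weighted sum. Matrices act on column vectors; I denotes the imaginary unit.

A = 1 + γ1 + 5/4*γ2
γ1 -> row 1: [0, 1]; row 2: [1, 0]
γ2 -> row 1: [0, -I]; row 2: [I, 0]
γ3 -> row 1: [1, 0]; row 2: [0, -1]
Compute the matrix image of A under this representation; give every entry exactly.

M = (1)*1 + (1)*rho(γ1) + (5/4)*rho(γ2), summed entrywise (1 is the identity matrix):
Answer: row 1: [1, 1 - 5*I/4]; row 2: [1 + 5*I/4, 1]


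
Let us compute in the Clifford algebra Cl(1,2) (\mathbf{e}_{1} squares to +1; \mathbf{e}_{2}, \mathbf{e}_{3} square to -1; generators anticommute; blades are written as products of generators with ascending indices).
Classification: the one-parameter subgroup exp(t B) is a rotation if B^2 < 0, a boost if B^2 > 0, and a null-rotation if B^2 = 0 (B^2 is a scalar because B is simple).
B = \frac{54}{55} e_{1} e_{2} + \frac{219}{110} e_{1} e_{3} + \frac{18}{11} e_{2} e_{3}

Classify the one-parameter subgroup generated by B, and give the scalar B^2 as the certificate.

B^2 term by term: the squares give (\frac{54}{55})^2*(e_{1} e_{2})^2 + (\frac{219}{110})^2*(e_{1} e_{3})^2 + (\frac{18}{11})^2*(e_{2} e_{3})^2 = \frac{2916}{3025}*(+1) + \frac{47961}{12100}*(+1) + \frac{324}{121}*(-1) = \frac{9}{4} (each basis 2-blade squares to minus the product of its generators' squares); cross terms between blades sharing an index anticommute and cancel. So B^2 = \frac{9}{4}.
Answer: boost, certificate B^2 = \frac{9}{4}. One invariant decides it: the square \frac{9}{4} survives every conjugation, and its sign is exactly the classification.


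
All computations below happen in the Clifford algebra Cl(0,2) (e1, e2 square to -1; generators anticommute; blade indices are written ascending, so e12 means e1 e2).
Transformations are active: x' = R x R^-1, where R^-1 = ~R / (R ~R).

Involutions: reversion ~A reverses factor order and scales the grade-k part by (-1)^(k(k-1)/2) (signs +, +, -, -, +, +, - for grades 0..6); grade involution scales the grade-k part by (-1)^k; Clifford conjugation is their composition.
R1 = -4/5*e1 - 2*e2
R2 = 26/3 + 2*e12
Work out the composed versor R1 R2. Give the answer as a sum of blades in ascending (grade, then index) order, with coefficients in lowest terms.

Distribute over the terms of R1 (each basis-blade product reordered to ascending indices, repeated generators contracted through their squares):
(-4/5*e1) R2 = -104/15*e1 + 8/5*e2
(-2*e2) R2 = -4*e1 - 52/3*e2
Summing the partial products and collecting blades:
Answer: -164/15*e1 - 236/15*e2


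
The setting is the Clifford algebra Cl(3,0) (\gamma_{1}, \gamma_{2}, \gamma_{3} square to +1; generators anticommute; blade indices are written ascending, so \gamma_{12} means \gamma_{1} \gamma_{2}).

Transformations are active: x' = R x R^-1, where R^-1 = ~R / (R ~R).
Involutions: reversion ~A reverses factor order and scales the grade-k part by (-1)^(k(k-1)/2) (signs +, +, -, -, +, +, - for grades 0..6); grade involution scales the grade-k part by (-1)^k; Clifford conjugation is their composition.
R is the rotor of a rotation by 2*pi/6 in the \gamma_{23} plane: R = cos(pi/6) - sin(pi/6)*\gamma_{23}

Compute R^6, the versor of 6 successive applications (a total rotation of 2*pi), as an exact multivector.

Half-angle bookkeeping: 6 applications in \gamma_{23} add up to rotor phase 6*pi/6 = \pi, so R^6 = cos(\pi) - sin(\pi)*\gamma_{23}.
cos(\pi) = -1 and sin(\pi) = 0, so R^6 = -1. The total rotation 2*pi is 1 full turn, so every vector returns to itself, yet the rotor is -1, on the OTHER sheet of the double cover (an odd number of 2*pi turns).
Answer: -1


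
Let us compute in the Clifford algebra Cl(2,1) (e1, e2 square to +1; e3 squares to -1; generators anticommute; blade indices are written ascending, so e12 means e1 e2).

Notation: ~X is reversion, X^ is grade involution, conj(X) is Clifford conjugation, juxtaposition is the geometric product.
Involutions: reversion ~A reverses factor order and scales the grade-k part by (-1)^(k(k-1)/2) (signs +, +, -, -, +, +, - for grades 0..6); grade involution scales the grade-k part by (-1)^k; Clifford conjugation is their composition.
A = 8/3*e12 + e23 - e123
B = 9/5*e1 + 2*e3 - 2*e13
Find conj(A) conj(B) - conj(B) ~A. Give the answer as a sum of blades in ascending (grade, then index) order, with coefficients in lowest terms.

first term: -24/5*e2 + 107/15*e23 + 107/15*e123
second term: 24/5*e2 - 107/15*e23 + 107/15*e123
Answer: -48/5*e2 + 214/15*e23


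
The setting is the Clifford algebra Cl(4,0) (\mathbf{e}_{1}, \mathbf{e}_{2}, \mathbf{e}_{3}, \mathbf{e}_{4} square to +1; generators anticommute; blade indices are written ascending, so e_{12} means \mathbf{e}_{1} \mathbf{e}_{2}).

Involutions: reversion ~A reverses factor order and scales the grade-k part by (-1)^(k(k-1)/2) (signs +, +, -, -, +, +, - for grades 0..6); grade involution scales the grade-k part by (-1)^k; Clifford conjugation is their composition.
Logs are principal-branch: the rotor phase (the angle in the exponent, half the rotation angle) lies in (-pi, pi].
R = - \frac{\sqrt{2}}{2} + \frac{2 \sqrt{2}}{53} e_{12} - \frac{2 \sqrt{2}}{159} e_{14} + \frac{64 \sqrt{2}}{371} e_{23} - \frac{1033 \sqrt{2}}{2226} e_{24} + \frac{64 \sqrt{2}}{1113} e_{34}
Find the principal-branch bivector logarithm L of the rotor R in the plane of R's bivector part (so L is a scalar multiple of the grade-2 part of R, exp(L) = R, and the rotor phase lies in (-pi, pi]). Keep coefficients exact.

The scalar part of R is - \frac{\sqrt{2}}{2}, which pins the rotor phase on the principal branch; dividing the bivector part by the sine of that phase recovers the unit plane, and L is the phase times that plane.
Concretely: cos(phase) = - \frac{\sqrt{2}}{2} gives phase = ±\frac{3 \pi}{4}, and since phase/sin(phase) is even the sign is immaterial: L = (phase/sin(phase)) * <R>_2 = (\frac{3 \sqrt{2} \pi}{4}) * <R>_2.
Answer: \frac{3 \pi}{53} e_{12} - \frac{\pi}{53} e_{14} + \frac{96 \pi}{371} e_{23} - \frac{1033 \pi}{1484} e_{24} + \frac{32 \pi}{371} e_{34}


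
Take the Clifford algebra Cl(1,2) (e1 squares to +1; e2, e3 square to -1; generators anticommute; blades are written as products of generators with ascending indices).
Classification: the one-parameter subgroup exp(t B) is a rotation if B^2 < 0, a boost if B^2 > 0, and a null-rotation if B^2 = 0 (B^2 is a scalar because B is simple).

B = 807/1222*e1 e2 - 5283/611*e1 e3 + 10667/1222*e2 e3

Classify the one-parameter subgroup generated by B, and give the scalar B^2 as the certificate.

B^2 term by term: the squares give (807/1222)^2*(e1 e2)^2 + (-5283/611)^2*(e1 e3)^2 + (10667/1222)^2*(e2 e3)^2 = 651249/1493284*(+1) + 27910089/373321*(+1) + 113784889/1493284*(-1) = -1 (each basis 2-blade squares to minus the product of its generators' squares); cross terms between blades sharing an index anticommute and cancel. So B^2 = -1.
Answer: rotation, certificate B^2 = -1. The scalar -1 is the complete invariant here: its sign names the subgroup type.


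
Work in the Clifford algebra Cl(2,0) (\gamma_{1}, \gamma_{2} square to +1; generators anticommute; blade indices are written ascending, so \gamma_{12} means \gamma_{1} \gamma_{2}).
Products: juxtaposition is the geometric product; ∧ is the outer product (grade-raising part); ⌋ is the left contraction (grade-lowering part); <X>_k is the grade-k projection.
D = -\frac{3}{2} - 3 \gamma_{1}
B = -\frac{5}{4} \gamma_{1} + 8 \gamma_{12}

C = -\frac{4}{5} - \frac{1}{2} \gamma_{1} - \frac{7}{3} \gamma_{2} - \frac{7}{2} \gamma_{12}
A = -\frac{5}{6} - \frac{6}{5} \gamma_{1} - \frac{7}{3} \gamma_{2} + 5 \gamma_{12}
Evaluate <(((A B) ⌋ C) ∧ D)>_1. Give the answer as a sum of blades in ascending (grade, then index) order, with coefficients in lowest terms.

step 1: -\frac{77}{2} + \frac{473}{24} \gamma_{1} - \frac{67}{20} \gamma_{2} - \frac{115}{12} \gamma_{12}
step 2: -\frac{1147}{240} + \frac{301}{40} \gamma_{1} + \frac{1001}{48} \gamma_{2} + \frac{539}{4} \gamma_{12}
step 3: \frac{1147}{160} + \frac{61}{20} \gamma_{1} - \frac{1001}{32} \gamma_{2} - \frac{2233}{16} \gamma_{12}
step 4: \frac{61}{20} \gamma_{1} - \frac{1001}{32} \gamma_{2}
Answer: \frac{61}{20} \gamma_{1} - \frac{1001}{32} \gamma_{2}


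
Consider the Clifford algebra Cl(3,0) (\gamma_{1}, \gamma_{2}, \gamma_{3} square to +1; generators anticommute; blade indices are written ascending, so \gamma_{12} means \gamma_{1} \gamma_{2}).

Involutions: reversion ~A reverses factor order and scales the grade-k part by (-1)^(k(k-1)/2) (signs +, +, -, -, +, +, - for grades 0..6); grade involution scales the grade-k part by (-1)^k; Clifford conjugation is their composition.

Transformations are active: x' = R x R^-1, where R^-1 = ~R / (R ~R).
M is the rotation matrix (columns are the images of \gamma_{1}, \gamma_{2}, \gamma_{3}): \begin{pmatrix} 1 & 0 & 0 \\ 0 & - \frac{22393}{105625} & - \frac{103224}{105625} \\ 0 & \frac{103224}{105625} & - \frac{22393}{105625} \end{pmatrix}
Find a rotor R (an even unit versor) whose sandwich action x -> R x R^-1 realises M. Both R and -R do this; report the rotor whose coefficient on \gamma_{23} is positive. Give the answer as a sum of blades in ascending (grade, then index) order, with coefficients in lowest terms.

Method: write R = a + b12*\gamma_{12} + b13*\gamma_{13} + b23*\gamma_{23} with a^2 + b12^2 + b13^2 + b23^2 = 1 (so R^-1 = ~R). Expanding the columns R e_j ~R gives tr M = 4a^2 - 1 and, from the antisymmetric part, M21 - M12 = -4a*b12, M13 - M31 = 4a*b13, M32 - M23 = -4a*b23.
Here tr M = \frac{60839}{105625}, so a^2 = (1 + tr M)/4 = \frac{41616}{105625} and a = ±\frac{204}{325}. Taking a = \frac{204}{325}: M21 - M12 = 0, M13 - M31 = 0, M32 - M23 = \frac{206448}{105625}, giving b12 = 0, b13 = 0, b23 = -\frac{253}{325}, i.e. R = \frac{204}{325} - \frac{253}{325} \gamma_{23}.
Its \gamma_{23} coefficient is negative, so report the other preimage -R.
Answer: -\frac{204}{325} + \frac{253}{325} \gamma_{23}. Sheet selection: the two-to-one cover makes ±R indistinguishable at the matrix level (trace \frac{60839}{105625}), so uniqueness comes from the required sign on \gamma_{23}.


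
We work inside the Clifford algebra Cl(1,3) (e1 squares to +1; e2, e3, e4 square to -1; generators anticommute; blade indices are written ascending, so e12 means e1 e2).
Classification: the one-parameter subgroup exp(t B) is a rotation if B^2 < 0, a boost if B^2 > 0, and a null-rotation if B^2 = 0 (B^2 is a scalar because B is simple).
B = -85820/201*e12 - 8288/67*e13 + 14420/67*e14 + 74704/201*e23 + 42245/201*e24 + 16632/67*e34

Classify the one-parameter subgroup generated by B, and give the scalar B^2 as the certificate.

B^2 term by term: the squares give (-85820/201)^2*(e12)^2 + (-8288/67)^2*(e13)^2 + (14420/67)^2*(e14)^2 + (74704/201)^2*(e23)^2 + (42245/201)^2*(e24)^2 + (16632/67)^2*(e34)^2 = 7365072400/40401*(+1) + 68690944/4489*(+1) + 207936400/4489*(+1) + 5580687616/40401*(-1) + 1784640025/40401*(-1) + 276623424/4489*(-1) = -49/9 (each basis 2-blade squares to minus the product of its generators' squares); cross terms between blades sharing an index anticommute and cancel; the commuting (index-disjoint) pairs give grade-4 terms 2*c*c'*(blade product), which cancel blade by blade — e1234: -951572160/4489 + 700253120/13467 + 2154463360/13467 = 0 — confirming B is simple. So B^2 = -49/9.
Answer: rotation, certificate B^2 = -49/9. One invariant decides it: the square -49/9 survives every conjugation, and its sign is exactly the classification.


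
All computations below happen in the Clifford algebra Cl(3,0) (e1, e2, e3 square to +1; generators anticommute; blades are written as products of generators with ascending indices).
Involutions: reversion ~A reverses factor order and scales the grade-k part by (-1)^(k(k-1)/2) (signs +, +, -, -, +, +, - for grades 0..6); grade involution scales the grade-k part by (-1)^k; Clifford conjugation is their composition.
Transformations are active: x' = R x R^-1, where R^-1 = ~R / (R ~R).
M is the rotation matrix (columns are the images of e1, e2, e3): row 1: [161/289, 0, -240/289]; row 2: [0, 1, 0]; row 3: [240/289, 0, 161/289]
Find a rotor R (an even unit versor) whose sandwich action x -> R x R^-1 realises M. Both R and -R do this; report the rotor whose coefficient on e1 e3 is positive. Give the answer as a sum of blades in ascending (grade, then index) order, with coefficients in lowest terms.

Method: write R = a + b12*e1 e2 + b13*e1 e3 + b23*e2 e3 with a^2 + b12^2 + b13^2 + b23^2 = 1 (so R^-1 = ~R). Expanding the columns R e_j ~R gives tr M = 4a^2 - 1 and, from the antisymmetric part, M21 - M12 = -4a*b12, M13 - M31 = 4a*b13, M32 - M23 = -4a*b23.
Here tr M = 611/289, so a^2 = (1 + tr M)/4 = 225/289 and a = ±15/17. Taking a = 15/17: M21 - M12 = 0, M13 - M31 = -480/289, M32 - M23 = 0, giving b12 = 0, b13 = -8/17, b23 = 0, i.e. R = 15/17 - 8/17*e1 e3.
Its e1 e3 coefficient is negative, so report the other preimage -R.
Answer: -15/17 + 8/17*e1 e3. Sheet selection: the two-to-one cover makes ±R indistinguishable at the matrix level (trace 611/289), so uniqueness comes from the required sign on e1 e3.


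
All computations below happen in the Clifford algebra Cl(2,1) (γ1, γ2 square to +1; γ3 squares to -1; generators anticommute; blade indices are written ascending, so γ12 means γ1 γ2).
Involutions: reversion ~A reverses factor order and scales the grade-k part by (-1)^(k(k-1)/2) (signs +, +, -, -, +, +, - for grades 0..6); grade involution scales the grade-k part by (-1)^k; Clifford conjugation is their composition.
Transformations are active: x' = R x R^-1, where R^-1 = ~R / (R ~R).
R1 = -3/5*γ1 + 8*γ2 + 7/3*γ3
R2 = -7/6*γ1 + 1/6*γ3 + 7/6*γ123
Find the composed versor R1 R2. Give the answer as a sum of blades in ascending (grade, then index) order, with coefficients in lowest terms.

Distribute over the terms of R1 (each basis-blade product reordered to ascending indices, repeated generators contracted through their squares):
(-3/5*γ1) R2 = 7/10 - 1/10*γ13 - 7/10*γ23
(8*γ2) R2 = 28/3*γ12 - 28/3*γ13 + 4/3*γ23
(7/3*γ3) R2 = -7/18 - 49/18*γ12 + 49/18*γ13
Summing the partial products and collecting blades:
Answer: 14/45 + 119/18*γ12 - 302/45*γ13 + 19/30*γ23


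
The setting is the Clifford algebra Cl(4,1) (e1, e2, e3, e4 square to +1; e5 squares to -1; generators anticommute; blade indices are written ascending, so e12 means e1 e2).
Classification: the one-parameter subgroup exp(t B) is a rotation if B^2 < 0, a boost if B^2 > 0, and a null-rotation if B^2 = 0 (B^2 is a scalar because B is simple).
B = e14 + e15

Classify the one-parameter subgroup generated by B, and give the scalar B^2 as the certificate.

B^2 term by term: the squares give (1)^2*(e14)^2 + (1)^2*(e15)^2 = 1*(-1) + 1*(+1) = 0 (each basis 2-blade squares to minus the product of its generators' squares); cross terms between blades sharing an index anticommute and cancel. So B^2 = 0.
Answer: null-rotation, certificate B^2 = 0. Certificate logic: 0 is a conjugation-invariant scalar, so its sign fixes rotation versus boost versus null-rotation outright.


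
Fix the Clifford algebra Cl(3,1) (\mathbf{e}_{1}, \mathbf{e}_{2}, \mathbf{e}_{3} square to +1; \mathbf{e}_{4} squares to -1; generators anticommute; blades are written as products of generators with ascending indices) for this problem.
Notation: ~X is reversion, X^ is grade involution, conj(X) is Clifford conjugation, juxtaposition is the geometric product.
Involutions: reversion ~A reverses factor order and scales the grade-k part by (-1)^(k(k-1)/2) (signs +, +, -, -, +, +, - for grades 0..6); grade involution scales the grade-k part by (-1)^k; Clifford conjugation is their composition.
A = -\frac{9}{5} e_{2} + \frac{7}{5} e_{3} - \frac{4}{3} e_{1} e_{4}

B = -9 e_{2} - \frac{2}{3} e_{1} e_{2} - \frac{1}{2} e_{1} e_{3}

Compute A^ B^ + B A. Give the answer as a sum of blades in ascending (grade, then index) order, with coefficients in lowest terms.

first term: \frac{81}{5} + \frac{1}{2} e_{1} + \frac{63}{5} e_{2} e_{3} + \frac{8}{9} e_{2} e_{4} + \frac{2}{3} e_{3} e_{4} + \frac{11}{6} e_{1} e_{2} e_{3} + 12 e_{1} e_{2} e_{4}
second term: \frac{81}{5} + \frac{1}{2} e_{1} - \frac{63}{5} e_{2} e_{3} - \frac{8}{9} e_{2} e_{4} - \frac{2}{3} e_{3} e_{4} - \frac{11}{6} e_{1} e_{2} e_{3} - 12 e_{1} e_{2} e_{4}
Answer: \frac{162}{5} + e_{1}


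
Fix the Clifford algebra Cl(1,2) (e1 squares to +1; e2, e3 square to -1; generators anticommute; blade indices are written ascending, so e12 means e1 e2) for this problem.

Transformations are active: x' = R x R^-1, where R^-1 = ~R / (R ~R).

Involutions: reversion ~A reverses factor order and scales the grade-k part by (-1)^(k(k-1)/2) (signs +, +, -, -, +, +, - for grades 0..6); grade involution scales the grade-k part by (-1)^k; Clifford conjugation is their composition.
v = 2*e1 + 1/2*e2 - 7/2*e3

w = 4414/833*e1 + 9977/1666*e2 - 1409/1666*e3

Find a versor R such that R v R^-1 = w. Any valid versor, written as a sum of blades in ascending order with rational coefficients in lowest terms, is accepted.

Since q(v) = q(w) = -17/2, the sum R = v + w = 6080/833*e1 + 5405/833*e2 - 3620/833*e3 does the job whenever invertible.
Answer: 6080/833*e1 + 5405/833*e2 - 3620/833*e3


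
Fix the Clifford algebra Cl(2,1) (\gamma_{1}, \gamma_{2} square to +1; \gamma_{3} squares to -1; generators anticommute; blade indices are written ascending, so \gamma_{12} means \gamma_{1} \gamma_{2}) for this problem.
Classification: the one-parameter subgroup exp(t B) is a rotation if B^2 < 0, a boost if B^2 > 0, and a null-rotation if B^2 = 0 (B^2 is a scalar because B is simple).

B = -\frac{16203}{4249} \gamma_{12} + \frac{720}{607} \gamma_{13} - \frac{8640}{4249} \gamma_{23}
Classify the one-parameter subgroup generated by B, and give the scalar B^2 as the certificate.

B^2 term by term: the squares give (-\frac{16203}{4249})^2*(\gamma_{12})^2 + (\frac{720}{607})^2*(\gamma_{13})^2 + (-\frac{8640}{4249})^2*(\gamma_{23})^2 = \frac{262537209}{18054001}*(-1) + \frac{518400}{368449}*(+1) + \frac{74649600}{18054001}*(+1) = -9 (each basis 2-blade squares to minus the product of its generators' squares); cross terms between blades sharing an index anticommute and cancel. So B^2 = -9.
Answer: rotation, certificate B^2 = -9. The invariant at work: B^2 = -9 is unchanged by conjugation, hence its sign classifies the subgroup whatever basis B is written in.


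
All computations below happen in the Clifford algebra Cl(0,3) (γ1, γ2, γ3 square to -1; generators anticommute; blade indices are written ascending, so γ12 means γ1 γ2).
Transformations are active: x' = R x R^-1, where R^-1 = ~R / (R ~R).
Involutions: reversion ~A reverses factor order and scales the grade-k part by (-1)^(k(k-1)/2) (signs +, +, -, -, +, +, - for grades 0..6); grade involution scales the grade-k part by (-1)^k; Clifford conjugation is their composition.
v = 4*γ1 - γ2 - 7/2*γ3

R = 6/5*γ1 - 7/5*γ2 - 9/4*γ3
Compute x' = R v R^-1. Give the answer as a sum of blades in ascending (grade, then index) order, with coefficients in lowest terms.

~R = 6/5*γ1 - 7/5*γ2 - 9/4*γ3, and R ~R = -677/80, so R^-1 = ~R / (-677/80).
R v = -563/40 + 22/5*γ12 + 24/5*γ13 + 53/20*γ23
Answer: -28/3385*γ1 - 12379/3385*γ2 - 5395/1354*γ3


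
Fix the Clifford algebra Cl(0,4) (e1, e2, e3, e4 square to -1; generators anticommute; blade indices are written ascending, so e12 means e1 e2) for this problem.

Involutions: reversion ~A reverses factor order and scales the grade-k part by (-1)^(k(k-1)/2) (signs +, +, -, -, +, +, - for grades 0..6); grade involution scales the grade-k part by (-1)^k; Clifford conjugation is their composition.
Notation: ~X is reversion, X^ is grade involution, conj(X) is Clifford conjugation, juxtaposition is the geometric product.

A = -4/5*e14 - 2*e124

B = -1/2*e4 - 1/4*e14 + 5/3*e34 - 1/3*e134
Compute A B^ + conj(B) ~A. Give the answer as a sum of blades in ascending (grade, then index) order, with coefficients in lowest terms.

first term: -1/5 + 2/5*e1 + 1/2*e2 - 4/15*e3 + e12 - 4/3*e13 + 2/3*e23 - 10/3*e123
second term: -1/5 + 2/5*e1 + 1/2*e2 - 4/15*e3 - e12 + 4/3*e13 - 2/3*e23 + 10/3*e123
Answer: -2/5 + 4/5*e1 + e2 - 8/15*e3
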